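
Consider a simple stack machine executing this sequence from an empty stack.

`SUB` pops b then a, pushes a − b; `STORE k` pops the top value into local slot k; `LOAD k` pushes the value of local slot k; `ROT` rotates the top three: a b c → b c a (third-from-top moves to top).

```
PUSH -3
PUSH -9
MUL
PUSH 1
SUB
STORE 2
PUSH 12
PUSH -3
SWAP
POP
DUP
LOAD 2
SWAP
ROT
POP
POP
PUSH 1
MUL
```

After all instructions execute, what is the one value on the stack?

PUSH -3  [-3]
PUSH -9  [-3, -9]
MUL      [27]
PUSH 1   [27, 1]
SUB      [26]
STORE 2  []
PUSH 12  [12]
PUSH -3  [12, -3]
SWAP     [-3, 12]
POP      [-3]
DUP      [-3, -3]
LOAD 2   [-3, -3, 26]
SWAP     [-3, 26, -3]
ROT      [26, -3, -3]
POP      [26, -3]
POP      [26]
PUSH 1   [26, 1]
MUL      [26]

26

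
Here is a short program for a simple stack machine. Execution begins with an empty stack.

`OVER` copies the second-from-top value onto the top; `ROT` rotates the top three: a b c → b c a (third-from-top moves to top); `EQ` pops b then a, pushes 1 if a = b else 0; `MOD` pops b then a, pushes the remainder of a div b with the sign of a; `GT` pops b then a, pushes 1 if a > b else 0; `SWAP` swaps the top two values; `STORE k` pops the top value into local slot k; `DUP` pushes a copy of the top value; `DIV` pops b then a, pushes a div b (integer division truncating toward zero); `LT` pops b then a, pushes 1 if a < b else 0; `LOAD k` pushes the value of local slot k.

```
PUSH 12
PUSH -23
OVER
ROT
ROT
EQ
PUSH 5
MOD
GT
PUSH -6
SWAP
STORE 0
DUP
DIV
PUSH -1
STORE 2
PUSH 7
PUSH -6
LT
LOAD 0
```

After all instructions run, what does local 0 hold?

PUSH 12  : 12
PUSH -23 : 12 -23
OVER     : 12 -23 12
ROT      : -23 12 12
ROT      : 12 12 -23
EQ       : 12 0
PUSH 5   : 12 0 5
MOD      : 12 0
GT       : 1
PUSH -6  : 1 -6
SWAP     : -6 1
STORE 0  : -6
DUP      : -6 -6
DIV      : 1
PUSH -1  : 1 -1
STORE 2  : 1
PUSH 7   : 1 7
PUSH -6  : 1 7 -6
LT       : 1 0
LOAD 0   : 1 0 1

1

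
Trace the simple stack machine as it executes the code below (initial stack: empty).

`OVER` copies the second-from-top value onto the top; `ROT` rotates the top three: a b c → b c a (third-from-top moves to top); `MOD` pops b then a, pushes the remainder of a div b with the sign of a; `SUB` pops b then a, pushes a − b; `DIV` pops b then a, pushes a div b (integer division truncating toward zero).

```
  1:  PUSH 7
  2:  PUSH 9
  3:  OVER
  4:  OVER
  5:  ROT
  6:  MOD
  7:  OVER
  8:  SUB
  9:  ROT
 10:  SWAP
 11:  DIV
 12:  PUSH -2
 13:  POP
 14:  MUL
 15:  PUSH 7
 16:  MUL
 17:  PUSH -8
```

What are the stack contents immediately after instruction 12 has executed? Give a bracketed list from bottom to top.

[7, -1, -2]

PUSH 7  -> [7]
PUSH 9  -> [7, 9]
OVER    -> [7, 9, 7]
OVER    -> [7, 9, 7, 9]
ROT     -> [7, 7, 9, 9]
MOD     -> [7, 7, 0]
OVER    -> [7, 7, 0, 7]
SUB     -> [7, 7, -7]
ROT     -> [7, -7, 7]
SWAP    -> [7, 7, -7]
DIV     -> [7, -1]
PUSH -2 -> [7, -1, -2]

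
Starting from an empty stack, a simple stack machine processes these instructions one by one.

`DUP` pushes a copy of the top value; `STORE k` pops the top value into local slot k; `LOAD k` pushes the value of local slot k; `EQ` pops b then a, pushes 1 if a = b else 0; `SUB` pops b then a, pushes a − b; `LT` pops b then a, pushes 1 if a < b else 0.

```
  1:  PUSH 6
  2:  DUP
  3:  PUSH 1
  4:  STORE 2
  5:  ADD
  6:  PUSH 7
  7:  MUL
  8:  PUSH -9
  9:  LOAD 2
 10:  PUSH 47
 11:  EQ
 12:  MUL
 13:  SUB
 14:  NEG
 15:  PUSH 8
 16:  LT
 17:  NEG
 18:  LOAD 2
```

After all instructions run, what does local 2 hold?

1

PUSH 6  → [6]
DUP     → [6, 6]
PUSH 1  → [6, 6, 1]
STORE 2 → [6, 6]
ADD     → [12]
PUSH 7  → [12, 7]
MUL     → [84]
PUSH -9 → [84, -9]
LOAD 2  → [84, -9, 1]
PUSH 47 → [84, -9, 1, 47]
EQ      → [84, -9, 0]
MUL     → [84, 0]
SUB     → [84]
NEG     → [-84]
PUSH 8  → [-84, 8]
LT      → [1]
NEG     → [-1]
LOAD 2  → [-1, 1]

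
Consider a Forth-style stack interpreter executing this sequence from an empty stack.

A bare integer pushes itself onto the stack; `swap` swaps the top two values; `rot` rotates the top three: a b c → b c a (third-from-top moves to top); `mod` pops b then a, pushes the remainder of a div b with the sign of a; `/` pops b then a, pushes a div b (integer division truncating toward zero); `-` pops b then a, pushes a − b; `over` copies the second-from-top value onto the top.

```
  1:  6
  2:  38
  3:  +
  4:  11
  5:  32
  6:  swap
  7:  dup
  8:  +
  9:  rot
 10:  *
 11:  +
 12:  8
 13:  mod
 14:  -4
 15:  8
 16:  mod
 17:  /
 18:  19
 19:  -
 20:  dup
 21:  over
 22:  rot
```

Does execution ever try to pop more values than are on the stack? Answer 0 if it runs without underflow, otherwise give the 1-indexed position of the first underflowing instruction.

6     [6]
38    [6, 38]
+     [44]
11    [44, 11]
32    [44, 11, 32]
swap  [44, 32, 11]
dup   [44, 32, 11, 11]
+     [44, 32, 22]
rot   [32, 22, 44]
*     [32, 968]
+     [1000]
8     [1000, 8]
mod   [0]
-4    [0, -4]
8     [0, -4, 8]
mod   [0, -4]
/     [0]
19    [0, 19]
-     [-19]
dup   [-19, -19]
over  [-19, -19, -19]
rot   [-19, -19, -19]

0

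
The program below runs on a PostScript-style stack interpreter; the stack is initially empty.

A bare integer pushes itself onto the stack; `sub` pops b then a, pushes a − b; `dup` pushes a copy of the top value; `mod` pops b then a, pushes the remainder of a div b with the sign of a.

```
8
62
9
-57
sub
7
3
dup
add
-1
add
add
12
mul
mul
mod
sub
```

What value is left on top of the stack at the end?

8    [8]
62   [8, 62]
9    [8, 62, 9]
-57  [8, 62, 9, -57]
sub  [8, 62, 66]
7    [8, 62, 66, 7]
3    [8, 62, 66, 7, 3]
dup  [8, 62, 66, 7, 3, 3]
add  [8, 62, 66, 7, 6]
-1   [8, 62, 66, 7, 6, -1]
add  [8, 62, 66, 7, 5]
add  [8, 62, 66, 12]
12   [8, 62, 66, 12, 12]
mul  [8, 62, 66, 144]
mul  [8, 62, 9504]
mod  [8, 62]
sub  [-54]

-54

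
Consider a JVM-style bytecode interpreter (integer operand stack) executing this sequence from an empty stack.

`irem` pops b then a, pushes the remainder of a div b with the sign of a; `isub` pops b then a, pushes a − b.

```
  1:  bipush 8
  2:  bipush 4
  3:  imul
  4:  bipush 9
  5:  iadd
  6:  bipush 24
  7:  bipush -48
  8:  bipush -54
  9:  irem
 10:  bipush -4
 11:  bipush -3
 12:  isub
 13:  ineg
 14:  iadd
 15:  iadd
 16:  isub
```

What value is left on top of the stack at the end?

64

bipush 8   -> 8
bipush 4   -> 8 4
imul       -> 32
bipush 9   -> 32 9
iadd       -> 41
bipush 24  -> 41 24
bipush -48 -> 41 24 -48
bipush -54 -> 41 24 -48 -54
irem       -> 41 24 -48
bipush -4  -> 41 24 -48 -4
bipush -3  -> 41 24 -48 -4 -3
isub       -> 41 24 -48 -1
ineg       -> 41 24 -48 1
iadd       -> 41 24 -47
iadd       -> 41 -23
isub       -> 64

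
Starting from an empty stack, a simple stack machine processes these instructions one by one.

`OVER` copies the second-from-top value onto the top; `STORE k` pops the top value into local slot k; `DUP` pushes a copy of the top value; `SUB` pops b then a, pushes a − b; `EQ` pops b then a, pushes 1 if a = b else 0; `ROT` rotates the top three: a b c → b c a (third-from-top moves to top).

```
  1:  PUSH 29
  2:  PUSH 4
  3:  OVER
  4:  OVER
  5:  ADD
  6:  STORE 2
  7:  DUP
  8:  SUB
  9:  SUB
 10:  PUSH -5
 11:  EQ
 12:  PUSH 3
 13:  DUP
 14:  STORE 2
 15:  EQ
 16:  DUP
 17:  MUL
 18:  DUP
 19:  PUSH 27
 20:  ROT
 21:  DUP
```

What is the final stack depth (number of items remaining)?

4

PUSH 29  [29]
PUSH 4   [29, 4]
OVER     [29, 4, 29]
OVER     [29, 4, 29, 4]
ADD      [29, 4, 33]
STORE 2  [29, 4]
DUP      [29, 4, 4]
SUB      [29, 0]
SUB      [29]
PUSH -5  [29, -5]
EQ       [0]
PUSH 3   [0, 3]
DUP      [0, 3, 3]
STORE 2  [0, 3]
EQ       [0]
DUP      [0, 0]
MUL      [0]
DUP      [0, 0]
PUSH 27  [0, 0, 27]
ROT      [0, 27, 0]
DUP      [0, 27, 0, 0]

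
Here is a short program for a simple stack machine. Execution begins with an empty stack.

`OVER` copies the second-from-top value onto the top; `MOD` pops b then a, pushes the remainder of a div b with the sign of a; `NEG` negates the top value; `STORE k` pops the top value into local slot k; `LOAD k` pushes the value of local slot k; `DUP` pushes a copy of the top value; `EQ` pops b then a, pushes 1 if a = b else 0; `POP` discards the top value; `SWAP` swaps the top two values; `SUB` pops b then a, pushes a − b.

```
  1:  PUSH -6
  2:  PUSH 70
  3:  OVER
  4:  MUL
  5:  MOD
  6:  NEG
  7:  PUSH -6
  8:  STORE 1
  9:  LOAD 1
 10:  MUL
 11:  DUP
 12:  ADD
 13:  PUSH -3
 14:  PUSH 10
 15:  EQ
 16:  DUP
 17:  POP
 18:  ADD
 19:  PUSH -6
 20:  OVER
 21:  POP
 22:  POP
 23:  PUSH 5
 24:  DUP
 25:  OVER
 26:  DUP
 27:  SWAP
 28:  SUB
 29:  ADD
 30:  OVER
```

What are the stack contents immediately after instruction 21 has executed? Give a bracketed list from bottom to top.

PUSH -6  [-6]
PUSH 70  [-6, 70]
OVER     [-6, 70, -6]
MUL      [-6, -420]
MOD      [-6]
NEG      [6]
PUSH -6  [6, -6]
STORE 1  [6]
LOAD 1   [6, -6]
MUL      [-36]
DUP      [-36, -36]
ADD      [-72]
PUSH -3  [-72, -3]
PUSH 10  [-72, -3, 10]
EQ       [-72, 0]
DUP      [-72, 0, 0]
POP      [-72, 0]
ADD      [-72]
PUSH -6  [-72, -6]
OVER     [-72, -6, -72]
POP      [-72, -6]

[-72, -6]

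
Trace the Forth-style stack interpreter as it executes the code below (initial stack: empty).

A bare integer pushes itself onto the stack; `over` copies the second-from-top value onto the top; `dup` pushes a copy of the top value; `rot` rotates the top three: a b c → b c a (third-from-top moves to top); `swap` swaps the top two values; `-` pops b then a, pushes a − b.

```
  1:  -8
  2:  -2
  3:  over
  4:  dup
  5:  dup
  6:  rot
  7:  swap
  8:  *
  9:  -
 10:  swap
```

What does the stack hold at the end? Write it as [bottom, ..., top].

[-8, -72, -2]

-8   → -8
-2   → -8 -2
over → -8 -2 -8
dup  → -8 -2 -8 -8
dup  → -8 -2 -8 -8 -8
rot  → -8 -2 -8 -8 -8
swap → -8 -2 -8 -8 -8
*    → -8 -2 -8 64
-    → -8 -2 -72
swap → -8 -72 -2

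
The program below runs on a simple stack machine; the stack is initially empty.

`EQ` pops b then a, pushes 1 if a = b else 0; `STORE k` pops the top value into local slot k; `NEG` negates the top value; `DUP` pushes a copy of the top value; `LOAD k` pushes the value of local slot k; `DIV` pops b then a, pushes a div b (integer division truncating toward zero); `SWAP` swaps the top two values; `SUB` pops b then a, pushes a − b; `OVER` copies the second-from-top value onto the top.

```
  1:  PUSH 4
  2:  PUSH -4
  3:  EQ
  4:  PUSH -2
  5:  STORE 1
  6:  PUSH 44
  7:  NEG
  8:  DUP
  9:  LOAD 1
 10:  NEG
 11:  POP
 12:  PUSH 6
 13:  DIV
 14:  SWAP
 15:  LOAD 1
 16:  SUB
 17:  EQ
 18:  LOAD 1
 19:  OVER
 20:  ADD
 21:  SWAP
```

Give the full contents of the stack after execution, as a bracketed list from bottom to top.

[0, -2, 0]

PUSH 4  -> 4
PUSH -4 -> 4 -4
EQ      -> 0
PUSH -2 -> 0 -2
STORE 1 -> 0
PUSH 44 -> 0 44
NEG     -> 0 -44
DUP     -> 0 -44 -44
LOAD 1  -> 0 -44 -44 -2
NEG     -> 0 -44 -44 2
POP     -> 0 -44 -44
PUSH 6  -> 0 -44 -44 6
DIV     -> 0 -44 -7
SWAP    -> 0 -7 -44
LOAD 1  -> 0 -7 -44 -2
SUB     -> 0 -7 -42
EQ      -> 0 0
LOAD 1  -> 0 0 -2
OVER    -> 0 0 -2 0
ADD     -> 0 0 -2
SWAP    -> 0 -2 0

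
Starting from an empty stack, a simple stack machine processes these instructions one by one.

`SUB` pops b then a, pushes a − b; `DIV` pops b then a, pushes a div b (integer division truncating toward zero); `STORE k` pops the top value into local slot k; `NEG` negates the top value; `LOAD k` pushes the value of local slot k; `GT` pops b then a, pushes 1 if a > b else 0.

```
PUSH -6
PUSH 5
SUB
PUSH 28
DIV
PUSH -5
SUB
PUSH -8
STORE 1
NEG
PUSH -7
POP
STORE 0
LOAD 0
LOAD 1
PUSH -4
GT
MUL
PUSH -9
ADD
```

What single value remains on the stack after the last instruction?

-9

PUSH -6 → [-6]
PUSH 5  → [-6, 5]
SUB     → [-11]
PUSH 28 → [-11, 28]
DIV     → [0]
PUSH -5 → [0, -5]
SUB     → [5]
PUSH -8 → [5, -8]
STORE 1 → [5]
NEG     → [-5]
PUSH -7 → [-5, -7]
POP     → [-5]
STORE 0 → []
LOAD 0  → [-5]
LOAD 1  → [-5, -8]
PUSH -4 → [-5, -8, -4]
GT      → [-5, 0]
MUL     → [0]
PUSH -9 → [0, -9]
ADD     → [-9]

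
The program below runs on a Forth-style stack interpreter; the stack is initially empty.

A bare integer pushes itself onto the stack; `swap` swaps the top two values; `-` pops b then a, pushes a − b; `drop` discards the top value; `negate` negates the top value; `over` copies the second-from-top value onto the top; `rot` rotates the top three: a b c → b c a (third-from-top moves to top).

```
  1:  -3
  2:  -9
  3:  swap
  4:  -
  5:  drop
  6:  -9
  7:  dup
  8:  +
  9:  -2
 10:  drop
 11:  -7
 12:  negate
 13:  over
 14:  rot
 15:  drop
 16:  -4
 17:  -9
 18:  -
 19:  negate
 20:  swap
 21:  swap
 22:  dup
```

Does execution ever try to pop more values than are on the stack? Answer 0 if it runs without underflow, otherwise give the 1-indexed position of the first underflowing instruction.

0

-3     -> -3
-9     -> -3 -9
swap   -> -9 -3
-      -> -6
drop   -> (empty)
-9     -> -9
dup    -> -9 -9
+      -> -18
-2     -> -18 -2
drop   -> -18
-7     -> -18 -7
negate -> -18 7
over   -> -18 7 -18
rot    -> 7 -18 -18
drop   -> 7 -18
-4     -> 7 -18 -4
-9     -> 7 -18 -4 -9
-      -> 7 -18 5
negate -> 7 -18 -5
swap   -> 7 -5 -18
swap   -> 7 -18 -5
dup    -> 7 -18 -5 -5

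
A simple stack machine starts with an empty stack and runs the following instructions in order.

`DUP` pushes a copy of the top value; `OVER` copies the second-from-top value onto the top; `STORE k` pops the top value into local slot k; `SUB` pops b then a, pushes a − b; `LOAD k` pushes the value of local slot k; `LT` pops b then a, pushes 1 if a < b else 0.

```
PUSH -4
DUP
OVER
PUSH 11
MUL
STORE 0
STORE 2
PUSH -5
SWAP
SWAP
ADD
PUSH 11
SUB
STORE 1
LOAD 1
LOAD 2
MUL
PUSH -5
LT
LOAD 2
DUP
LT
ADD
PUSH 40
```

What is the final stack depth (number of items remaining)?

PUSH -4 : [-4]
DUP     : [-4, -4]
OVER    : [-4, -4, -4]
PUSH 11 : [-4, -4, -4, 11]
MUL     : [-4, -4, -44]
STORE 0 : [-4, -4]
STORE 2 : [-4]
PUSH -5 : [-4, -5]
SWAP    : [-5, -4]
SWAP    : [-4, -5]
ADD     : [-9]
PUSH 11 : [-9, 11]
SUB     : [-20]
STORE 1 : []
LOAD 1  : [-20]
LOAD 2  : [-20, -4]
MUL     : [80]
PUSH -5 : [80, -5]
LT      : [0]
LOAD 2  : [0, -4]
DUP     : [0, -4, -4]
LT      : [0, 0]
ADD     : [0]
PUSH 40 : [0, 40]

2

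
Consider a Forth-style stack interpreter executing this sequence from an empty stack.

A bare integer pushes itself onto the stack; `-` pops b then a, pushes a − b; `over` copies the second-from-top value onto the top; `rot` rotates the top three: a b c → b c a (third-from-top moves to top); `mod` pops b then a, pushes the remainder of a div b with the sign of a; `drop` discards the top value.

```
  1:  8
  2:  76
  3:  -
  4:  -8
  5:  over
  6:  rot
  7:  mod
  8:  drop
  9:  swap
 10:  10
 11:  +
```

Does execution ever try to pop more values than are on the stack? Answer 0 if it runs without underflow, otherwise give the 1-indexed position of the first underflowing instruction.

9

8    -> [8]
76   -> [8, 76]
-    -> [-68]
-8   -> [-68, -8]
over -> [-68, -8, -68]
rot  -> [-8, -68, -68]
mod  -> [-8, 0]
drop -> [-8]
swap  — needs 2 operands, stack has 1 → underflow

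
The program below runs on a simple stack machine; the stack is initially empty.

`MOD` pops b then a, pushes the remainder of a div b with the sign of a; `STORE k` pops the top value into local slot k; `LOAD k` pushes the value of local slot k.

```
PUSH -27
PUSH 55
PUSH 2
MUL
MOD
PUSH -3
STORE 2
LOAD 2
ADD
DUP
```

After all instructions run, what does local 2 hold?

PUSH -27 : -27
PUSH 55  : -27 55
PUSH 2   : -27 55 2
MUL      : -27 110
MOD      : -27
PUSH -3  : -27 -3
STORE 2  : -27
LOAD 2   : -27 -3
ADD      : -30
DUP      : -30 -30

-3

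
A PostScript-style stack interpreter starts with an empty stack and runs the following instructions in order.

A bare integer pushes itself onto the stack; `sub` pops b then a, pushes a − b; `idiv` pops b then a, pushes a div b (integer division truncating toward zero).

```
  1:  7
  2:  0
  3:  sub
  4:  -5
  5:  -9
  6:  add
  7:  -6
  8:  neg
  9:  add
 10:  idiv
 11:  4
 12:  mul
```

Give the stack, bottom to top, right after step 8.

7   : 7
0   : 7 0
sub : 7
-5  : 7 -5
-9  : 7 -5 -9
add : 7 -14
-6  : 7 -14 -6
neg : 7 -14 6

[7, -14, 6]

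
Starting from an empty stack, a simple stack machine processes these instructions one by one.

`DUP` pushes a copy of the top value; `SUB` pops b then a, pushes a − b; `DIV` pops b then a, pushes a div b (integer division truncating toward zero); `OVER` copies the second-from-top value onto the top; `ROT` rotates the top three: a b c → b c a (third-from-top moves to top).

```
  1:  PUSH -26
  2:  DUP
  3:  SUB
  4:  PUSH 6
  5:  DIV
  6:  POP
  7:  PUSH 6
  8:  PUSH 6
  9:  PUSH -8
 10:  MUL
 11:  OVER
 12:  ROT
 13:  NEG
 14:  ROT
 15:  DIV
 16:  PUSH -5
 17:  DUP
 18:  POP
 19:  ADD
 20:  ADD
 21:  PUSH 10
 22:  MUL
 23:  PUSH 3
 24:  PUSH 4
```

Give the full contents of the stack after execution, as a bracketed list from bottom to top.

PUSH -26 : -26
DUP      : -26 -26
SUB      : 0
PUSH 6   : 0 6
DIV      : 0
POP      : (empty)
PUSH 6   : 6
PUSH 6   : 6 6
PUSH -8  : 6 6 -8
MUL      : 6 -48
OVER     : 6 -48 6
ROT      : -48 6 6
NEG      : -48 6 -6
ROT      : 6 -6 -48
DIV      : 6 0
PUSH -5  : 6 0 -5
DUP      : 6 0 -5 -5
POP      : 6 0 -5
ADD      : 6 -5
ADD      : 1
PUSH 10  : 1 10
MUL      : 10
PUSH 3   : 10 3
PUSH 4   : 10 3 4

[10, 3, 4]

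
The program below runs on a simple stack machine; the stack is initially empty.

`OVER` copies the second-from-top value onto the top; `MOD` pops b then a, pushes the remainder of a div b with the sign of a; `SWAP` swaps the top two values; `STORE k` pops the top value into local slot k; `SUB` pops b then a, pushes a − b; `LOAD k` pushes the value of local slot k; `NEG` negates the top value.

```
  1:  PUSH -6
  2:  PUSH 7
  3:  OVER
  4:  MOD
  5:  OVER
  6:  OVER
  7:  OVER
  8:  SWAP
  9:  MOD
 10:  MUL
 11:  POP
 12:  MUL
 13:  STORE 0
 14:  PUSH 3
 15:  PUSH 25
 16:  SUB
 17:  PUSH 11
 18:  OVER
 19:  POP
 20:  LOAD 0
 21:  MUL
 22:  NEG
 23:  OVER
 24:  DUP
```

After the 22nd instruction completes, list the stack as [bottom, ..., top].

PUSH -6  -6
PUSH 7   -6 7
OVER     -6 7 -6
MOD      -6 1
OVER     -6 1 -6
OVER     -6 1 -6 1
OVER     -6 1 -6 1 -6
SWAP     -6 1 -6 -6 1
MOD      -6 1 -6 0
MUL      -6 1 0
POP      -6 1
MUL      -6
STORE 0  (empty)
PUSH 3   3
PUSH 25  3 25
SUB      -22
PUSH 11  -22 11
OVER     -22 11 -22
POP      -22 11
LOAD 0   -22 11 -6
MUL      -22 -66
NEG      -22 66

[-22, 66]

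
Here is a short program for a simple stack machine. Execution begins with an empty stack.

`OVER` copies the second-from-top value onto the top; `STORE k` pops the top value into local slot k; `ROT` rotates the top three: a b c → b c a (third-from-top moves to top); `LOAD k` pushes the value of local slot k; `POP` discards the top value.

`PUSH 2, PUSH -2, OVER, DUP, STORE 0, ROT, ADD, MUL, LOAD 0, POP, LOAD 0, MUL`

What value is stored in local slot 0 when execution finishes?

PUSH 2  : 2
PUSH -2 : 2 -2
OVER    : 2 -2 2
DUP     : 2 -2 2 2
STORE 0 : 2 -2 2
ROT     : -2 2 2
ADD     : -2 4
MUL     : -8
LOAD 0  : -8 2
POP     : -8
LOAD 0  : -8 2
MUL     : -16

2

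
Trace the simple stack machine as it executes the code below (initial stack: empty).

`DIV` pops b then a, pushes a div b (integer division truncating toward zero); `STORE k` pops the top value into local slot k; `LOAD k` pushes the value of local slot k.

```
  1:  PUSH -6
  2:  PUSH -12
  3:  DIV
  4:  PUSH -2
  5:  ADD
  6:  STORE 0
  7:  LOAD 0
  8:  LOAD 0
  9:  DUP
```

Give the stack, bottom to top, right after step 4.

[0, -2]

PUSH -6  → [-6]
PUSH -12 → [-6, -12]
DIV      → [0]
PUSH -2  → [0, -2]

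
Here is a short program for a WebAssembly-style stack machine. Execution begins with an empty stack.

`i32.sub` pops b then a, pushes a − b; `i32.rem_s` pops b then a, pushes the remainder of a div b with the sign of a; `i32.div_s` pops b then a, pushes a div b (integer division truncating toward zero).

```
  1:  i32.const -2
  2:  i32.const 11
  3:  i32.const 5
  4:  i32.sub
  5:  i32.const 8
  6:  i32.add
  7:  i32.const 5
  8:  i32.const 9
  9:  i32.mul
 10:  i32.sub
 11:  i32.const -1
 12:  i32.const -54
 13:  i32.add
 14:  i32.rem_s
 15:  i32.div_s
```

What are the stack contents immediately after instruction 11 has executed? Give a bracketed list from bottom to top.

[-2, -31, -1]

i32.const -2 : -2
i32.const 11 : -2 11
i32.const 5  : -2 11 5
i32.sub      : -2 6
i32.const 8  : -2 6 8
i32.add      : -2 14
i32.const 5  : -2 14 5
i32.const 9  : -2 14 5 9
i32.mul      : -2 14 45
i32.sub      : -2 -31
i32.const -1 : -2 -31 -1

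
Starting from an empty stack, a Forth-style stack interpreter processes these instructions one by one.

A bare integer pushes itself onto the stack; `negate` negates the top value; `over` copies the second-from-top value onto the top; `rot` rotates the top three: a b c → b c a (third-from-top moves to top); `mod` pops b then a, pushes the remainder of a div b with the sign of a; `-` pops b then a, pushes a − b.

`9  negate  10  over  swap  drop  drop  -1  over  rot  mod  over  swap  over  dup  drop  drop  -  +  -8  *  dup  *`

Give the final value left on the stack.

256

9       [9]
negate  [-9]
10      [-9, 10]
over    [-9, 10, -9]
swap    [-9, -9, 10]
drop    [-9, -9]
drop    [-9]
-1      [-9, -1]
over    [-9, -1, -9]
rot     [-1, -9, -9]
mod     [-1, 0]
over    [-1, 0, -1]
swap    [-1, -1, 0]
over    [-1, -1, 0, -1]
dup     [-1, -1, 0, -1, -1]
drop    [-1, -1, 0, -1]
drop    [-1, -1, 0]
-       [-1, -1]
+       [-2]
-8      [-2, -8]
*       [16]
dup     [16, 16]
*       [256]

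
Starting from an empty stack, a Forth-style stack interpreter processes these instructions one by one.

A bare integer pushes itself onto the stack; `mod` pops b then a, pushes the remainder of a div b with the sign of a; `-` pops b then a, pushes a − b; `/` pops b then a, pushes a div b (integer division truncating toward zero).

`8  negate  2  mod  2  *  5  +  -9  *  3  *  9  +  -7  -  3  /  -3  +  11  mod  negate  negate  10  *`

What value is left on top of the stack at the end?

-90

8      → [8]
negate → [-8]
2      → [-8, 2]
mod    → [0]
2      → [0, 2]
*      → [0]
5      → [0, 5]
+      → [5]
-9     → [5, -9]
*      → [-45]
3      → [-45, 3]
*      → [-135]
9      → [-135, 9]
+      → [-126]
-7     → [-126, -7]
-      → [-119]
3      → [-119, 3]
/      → [-39]
-3     → [-39, -3]
+      → [-42]
11     → [-42, 11]
mod    → [-9]
negate → [9]
negate → [-9]
10     → [-9, 10]
*      → [-90]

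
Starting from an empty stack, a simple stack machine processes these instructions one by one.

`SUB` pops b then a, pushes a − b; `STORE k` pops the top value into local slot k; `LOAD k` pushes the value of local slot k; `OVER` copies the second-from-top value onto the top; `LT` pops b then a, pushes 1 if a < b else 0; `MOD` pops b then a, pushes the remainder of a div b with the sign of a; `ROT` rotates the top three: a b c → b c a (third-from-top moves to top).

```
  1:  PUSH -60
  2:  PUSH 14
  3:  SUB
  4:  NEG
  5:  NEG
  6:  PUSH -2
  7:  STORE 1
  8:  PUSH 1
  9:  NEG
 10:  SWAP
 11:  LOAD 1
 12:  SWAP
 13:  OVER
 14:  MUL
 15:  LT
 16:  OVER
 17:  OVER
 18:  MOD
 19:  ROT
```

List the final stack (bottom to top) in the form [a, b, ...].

PUSH -60 -> -60
PUSH 14  -> -60 14
SUB      -> -74
NEG      -> 74
NEG      -> -74
PUSH -2  -> -74 -2
STORE 1  -> -74
PUSH 1   -> -74 1
NEG      -> -74 -1
SWAP     -> -1 -74
LOAD 1   -> -1 -74 -2
SWAP     -> -1 -2 -74
OVER     -> -1 -2 -74 -2
MUL      -> -1 -2 148
LT       -> -1 1
OVER     -> -1 1 -1
OVER     -> -1 1 -1 1
MOD      -> -1 1 0
ROT      -> 1 0 -1

[1, 0, -1]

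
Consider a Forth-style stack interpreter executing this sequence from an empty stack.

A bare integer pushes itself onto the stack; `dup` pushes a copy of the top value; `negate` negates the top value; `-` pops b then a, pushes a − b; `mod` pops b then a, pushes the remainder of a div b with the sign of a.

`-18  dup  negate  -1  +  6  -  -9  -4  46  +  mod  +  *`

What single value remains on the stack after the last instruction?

-36

-18    : -18
dup    : -18 -18
negate : -18 18
-1     : -18 18 -1
+      : -18 17
6      : -18 17 6
-      : -18 11
-9     : -18 11 -9
-4     : -18 11 -9 -4
46     : -18 11 -9 -4 46
+      : -18 11 -9 42
mod    : -18 11 -9
+      : -18 2
*      : -36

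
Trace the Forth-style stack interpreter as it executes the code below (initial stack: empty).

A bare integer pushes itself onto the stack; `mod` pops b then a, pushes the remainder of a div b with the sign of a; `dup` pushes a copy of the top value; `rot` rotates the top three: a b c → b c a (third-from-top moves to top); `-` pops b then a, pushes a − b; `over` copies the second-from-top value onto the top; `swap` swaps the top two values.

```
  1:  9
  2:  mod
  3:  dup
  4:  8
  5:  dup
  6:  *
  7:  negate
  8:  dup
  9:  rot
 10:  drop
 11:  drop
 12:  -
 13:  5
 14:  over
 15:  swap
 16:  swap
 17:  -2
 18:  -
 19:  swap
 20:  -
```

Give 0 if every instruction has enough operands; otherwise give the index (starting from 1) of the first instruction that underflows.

2

9 -> [9]
mod  — needs 2 operands, stack has 1 → underflow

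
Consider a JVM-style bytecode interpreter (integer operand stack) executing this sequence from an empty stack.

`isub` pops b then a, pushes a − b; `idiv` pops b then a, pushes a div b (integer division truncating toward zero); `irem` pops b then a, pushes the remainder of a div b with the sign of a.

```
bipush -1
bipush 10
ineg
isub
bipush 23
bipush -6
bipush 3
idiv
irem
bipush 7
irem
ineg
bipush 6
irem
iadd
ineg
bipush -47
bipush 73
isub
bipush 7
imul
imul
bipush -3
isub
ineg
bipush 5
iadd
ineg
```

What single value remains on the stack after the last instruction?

bipush -1  : -1
bipush 10  : -1 10
ineg       : -1 -10
isub       : 9
bipush 23  : 9 23
bipush -6  : 9 23 -6
bipush 3   : 9 23 -6 3
idiv       : 9 23 -2
irem       : 9 1
bipush 7   : 9 1 7
irem       : 9 1
ineg       : 9 -1
bipush 6   : 9 -1 6
irem       : 9 -1
iadd       : 8
ineg       : -8
bipush -47 : -8 -47
bipush 73  : -8 -47 73
isub       : -8 -120
bipush 7   : -8 -120 7
imul       : -8 -840
imul       : 6720
bipush -3  : 6720 -3
isub       : 6723
ineg       : -6723
bipush 5   : -6723 5
iadd       : -6718
ineg       : 6718

6718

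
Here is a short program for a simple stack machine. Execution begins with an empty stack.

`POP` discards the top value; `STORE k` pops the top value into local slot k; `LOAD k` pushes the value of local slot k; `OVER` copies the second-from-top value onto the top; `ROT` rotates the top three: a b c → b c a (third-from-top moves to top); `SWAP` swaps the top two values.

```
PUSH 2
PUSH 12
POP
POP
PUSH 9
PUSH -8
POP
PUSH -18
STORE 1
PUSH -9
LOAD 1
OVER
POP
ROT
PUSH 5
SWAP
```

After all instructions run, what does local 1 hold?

PUSH 2   → 2
PUSH 12  → 2 12
POP      → 2
POP      → (empty)
PUSH 9   → 9
PUSH -8  → 9 -8
POP      → 9
PUSH -18 → 9 -18
STORE 1  → 9
PUSH -9  → 9 -9
LOAD 1   → 9 -9 -18
OVER     → 9 -9 -18 -9
POP      → 9 -9 -18
ROT      → -9 -18 9
PUSH 5   → -9 -18 9 5
SWAP     → -9 -18 5 9

-18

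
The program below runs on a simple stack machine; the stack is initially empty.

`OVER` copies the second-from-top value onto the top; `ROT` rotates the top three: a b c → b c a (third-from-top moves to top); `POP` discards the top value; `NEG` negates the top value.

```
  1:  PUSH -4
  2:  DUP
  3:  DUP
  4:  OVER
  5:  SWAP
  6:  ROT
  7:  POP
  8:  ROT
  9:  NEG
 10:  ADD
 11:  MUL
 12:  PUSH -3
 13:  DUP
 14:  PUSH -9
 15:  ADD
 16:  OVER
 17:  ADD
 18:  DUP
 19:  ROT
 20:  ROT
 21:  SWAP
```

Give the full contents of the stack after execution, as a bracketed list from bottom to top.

[0, -15, -15, -3]

PUSH -4 -> -4
DUP     -> -4 -4
DUP     -> -4 -4 -4
OVER    -> -4 -4 -4 -4
SWAP    -> -4 -4 -4 -4
ROT     -> -4 -4 -4 -4
POP     -> -4 -4 -4
ROT     -> -4 -4 -4
NEG     -> -4 -4 4
ADD     -> -4 0
MUL     -> 0
PUSH -3 -> 0 -3
DUP     -> 0 -3 -3
PUSH -9 -> 0 -3 -3 -9
ADD     -> 0 -3 -12
OVER    -> 0 -3 -12 -3
ADD     -> 0 -3 -15
DUP     -> 0 -3 -15 -15
ROT     -> 0 -15 -15 -3
ROT     -> 0 -15 -3 -15
SWAP    -> 0 -15 -15 -3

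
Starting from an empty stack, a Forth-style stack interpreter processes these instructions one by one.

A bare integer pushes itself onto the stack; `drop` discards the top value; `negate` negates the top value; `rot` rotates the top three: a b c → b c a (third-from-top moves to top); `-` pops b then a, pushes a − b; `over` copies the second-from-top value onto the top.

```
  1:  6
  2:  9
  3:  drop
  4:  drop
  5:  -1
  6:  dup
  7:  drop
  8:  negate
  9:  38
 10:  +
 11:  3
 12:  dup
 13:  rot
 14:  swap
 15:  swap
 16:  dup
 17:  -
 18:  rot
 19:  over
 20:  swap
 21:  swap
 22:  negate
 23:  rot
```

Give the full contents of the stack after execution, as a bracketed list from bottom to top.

[3, 3, 0, 0]

6      -> 6
9      -> 6 9
drop   -> 6
drop   -> (empty)
-1     -> -1
dup    -> -1 -1
drop   -> -1
negate -> 1
38     -> 1 38
+      -> 39
3      -> 39 3
dup    -> 39 3 3
rot    -> 3 3 39
swap   -> 3 39 3
swap   -> 3 3 39
dup    -> 3 3 39 39
-      -> 3 3 0
rot    -> 3 0 3
over   -> 3 0 3 0
swap   -> 3 0 0 3
swap   -> 3 0 3 0
negate -> 3 0 3 0
rot    -> 3 3 0 0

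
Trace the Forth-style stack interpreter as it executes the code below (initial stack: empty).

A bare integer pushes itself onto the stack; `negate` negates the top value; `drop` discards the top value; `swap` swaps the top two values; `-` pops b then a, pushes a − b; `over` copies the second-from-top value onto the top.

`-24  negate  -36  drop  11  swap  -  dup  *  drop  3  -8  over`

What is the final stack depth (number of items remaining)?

-24    → -24
negate → 24
-36    → 24 -36
drop   → 24
11     → 24 11
swap   → 11 24
-      → -13
dup    → -13 -13
*      → 169
drop   → (empty)
3      → 3
-8     → 3 -8
over   → 3 -8 3

3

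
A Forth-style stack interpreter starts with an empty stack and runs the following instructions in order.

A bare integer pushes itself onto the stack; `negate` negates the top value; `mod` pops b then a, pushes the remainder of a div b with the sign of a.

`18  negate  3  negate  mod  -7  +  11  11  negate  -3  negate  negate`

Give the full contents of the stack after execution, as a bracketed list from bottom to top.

18     : [18]
negate : [-18]
3      : [-18, 3]
negate : [-18, -3]
mod    : [0]
-7     : [0, -7]
+      : [-7]
11     : [-7, 11]
11     : [-7, 11, 11]
negate : [-7, 11, -11]
-3     : [-7, 11, -11, -3]
negate : [-7, 11, -11, 3]
negate : [-7, 11, -11, -3]

[-7, 11, -11, -3]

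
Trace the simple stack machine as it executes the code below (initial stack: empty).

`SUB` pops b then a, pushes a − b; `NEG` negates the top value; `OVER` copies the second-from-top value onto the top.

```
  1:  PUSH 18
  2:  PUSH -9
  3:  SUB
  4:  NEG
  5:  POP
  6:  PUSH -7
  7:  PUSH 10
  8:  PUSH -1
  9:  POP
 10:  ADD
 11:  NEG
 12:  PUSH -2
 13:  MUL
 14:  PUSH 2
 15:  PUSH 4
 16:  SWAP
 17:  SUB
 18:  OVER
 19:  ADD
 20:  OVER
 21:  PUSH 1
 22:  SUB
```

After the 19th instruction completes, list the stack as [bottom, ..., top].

PUSH 18  18
PUSH -9  18 -9
SUB      27
NEG      -27
POP      (empty)
PUSH -7  -7
PUSH 10  -7 10
PUSH -1  -7 10 -1
POP      -7 10
ADD      3
NEG      -3
PUSH -2  -3 -2
MUL      6
PUSH 2   6 2
PUSH 4   6 2 4
SWAP     6 4 2
SUB      6 2
OVER     6 2 6
ADD      6 8

[6, 8]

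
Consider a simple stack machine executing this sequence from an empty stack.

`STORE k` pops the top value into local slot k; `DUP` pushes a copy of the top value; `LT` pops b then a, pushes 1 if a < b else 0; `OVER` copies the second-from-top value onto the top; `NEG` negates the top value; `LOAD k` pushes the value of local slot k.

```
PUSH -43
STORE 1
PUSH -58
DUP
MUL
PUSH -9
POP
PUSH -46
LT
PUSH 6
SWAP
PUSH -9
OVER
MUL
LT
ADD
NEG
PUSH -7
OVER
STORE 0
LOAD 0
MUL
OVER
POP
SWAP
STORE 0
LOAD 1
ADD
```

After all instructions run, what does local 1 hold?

-43

PUSH -43  -43
STORE 1   (empty)
PUSH -58  -58
DUP       -58 -58
MUL       3364
PUSH -9   3364 -9
POP       3364
PUSH -46  3364 -46
LT        0
PUSH 6    0 6
SWAP      6 0
PUSH -9   6 0 -9
OVER      6 0 -9 0
MUL       6 0 0
LT        6 0
ADD       6
NEG       -6
PUSH -7   -6 -7
OVER      -6 -7 -6
STORE 0   -6 -7
LOAD 0    -6 -7 -6
MUL       -6 42
OVER      -6 42 -6
POP       -6 42
SWAP      42 -6
STORE 0   42
LOAD 1    42 -43
ADD       -1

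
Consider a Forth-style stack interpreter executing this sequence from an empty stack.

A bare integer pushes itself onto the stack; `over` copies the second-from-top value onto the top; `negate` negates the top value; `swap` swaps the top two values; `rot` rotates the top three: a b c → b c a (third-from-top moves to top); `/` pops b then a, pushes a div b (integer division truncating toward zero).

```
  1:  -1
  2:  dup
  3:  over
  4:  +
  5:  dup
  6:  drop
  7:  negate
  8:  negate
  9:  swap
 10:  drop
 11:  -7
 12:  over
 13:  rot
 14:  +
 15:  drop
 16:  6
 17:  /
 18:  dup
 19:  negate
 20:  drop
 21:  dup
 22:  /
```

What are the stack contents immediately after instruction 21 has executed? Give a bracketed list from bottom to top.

[-1, -1]

-1     -> -1
dup    -> -1 -1
over   -> -1 -1 -1
+      -> -1 -2
dup    -> -1 -2 -2
drop   -> -1 -2
negate -> -1 2
negate -> -1 -2
swap   -> -2 -1
drop   -> -2
-7     -> -2 -7
over   -> -2 -7 -2
rot    -> -7 -2 -2
+      -> -7 -4
drop   -> -7
6      -> -7 6
/      -> -1
dup    -> -1 -1
negate -> -1 1
drop   -> -1
dup    -> -1 -1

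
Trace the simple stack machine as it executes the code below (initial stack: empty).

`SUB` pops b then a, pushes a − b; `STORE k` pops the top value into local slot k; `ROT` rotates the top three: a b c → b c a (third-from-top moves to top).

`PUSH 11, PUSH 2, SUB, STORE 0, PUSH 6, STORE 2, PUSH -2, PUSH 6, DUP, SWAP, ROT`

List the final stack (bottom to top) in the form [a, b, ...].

[6, 6, -2]

PUSH 11 → [11]
PUSH 2  → [11, 2]
SUB     → [9]
STORE 0 → []
PUSH 6  → [6]
STORE 2 → []
PUSH -2 → [-2]
PUSH 6  → [-2, 6]
DUP     → [-2, 6, 6]
SWAP    → [-2, 6, 6]
ROT     → [6, 6, -2]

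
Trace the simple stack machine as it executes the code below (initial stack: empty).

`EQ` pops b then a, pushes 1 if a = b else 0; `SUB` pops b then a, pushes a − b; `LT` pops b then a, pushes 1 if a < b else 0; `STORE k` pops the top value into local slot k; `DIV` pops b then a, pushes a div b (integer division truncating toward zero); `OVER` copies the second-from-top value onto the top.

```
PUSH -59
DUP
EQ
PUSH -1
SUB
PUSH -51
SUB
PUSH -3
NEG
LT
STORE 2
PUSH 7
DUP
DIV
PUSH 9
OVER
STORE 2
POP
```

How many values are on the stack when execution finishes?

1

PUSH -59 → -59
DUP      → -59 -59
EQ       → 1
PUSH -1  → 1 -1
SUB      → 2
PUSH -51 → 2 -51
SUB      → 53
PUSH -3  → 53 -3
NEG      → 53 3
LT       → 0
STORE 2  → (empty)
PUSH 7   → 7
DUP      → 7 7
DIV      → 1
PUSH 9   → 1 9
OVER     → 1 9 1
STORE 2  → 1 9
POP      → 1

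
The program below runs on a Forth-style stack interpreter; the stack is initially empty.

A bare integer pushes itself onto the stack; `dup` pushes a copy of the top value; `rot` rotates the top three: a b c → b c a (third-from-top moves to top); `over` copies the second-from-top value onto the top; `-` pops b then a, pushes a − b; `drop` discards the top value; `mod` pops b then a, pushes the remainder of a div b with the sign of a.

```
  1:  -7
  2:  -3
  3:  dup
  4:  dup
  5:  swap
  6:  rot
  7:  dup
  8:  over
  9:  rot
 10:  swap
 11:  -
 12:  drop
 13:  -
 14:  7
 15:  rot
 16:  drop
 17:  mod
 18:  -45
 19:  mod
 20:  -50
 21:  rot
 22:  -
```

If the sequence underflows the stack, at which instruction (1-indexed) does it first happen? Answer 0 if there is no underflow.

-7   → [-7]
-3   → [-7, -3]
dup  → [-7, -3, -3]
dup  → [-7, -3, -3, -3]
swap → [-7, -3, -3, -3]
rot  → [-7, -3, -3, -3]
dup  → [-7, -3, -3, -3, -3]
over → [-7, -3, -3, -3, -3, -3]
rot  → [-7, -3, -3, -3, -3, -3]
swap → [-7, -3, -3, -3, -3, -3]
-    → [-7, -3, -3, -3, 0]
drop → [-7, -3, -3, -3]
-    → [-7, -3, 0]
7    → [-7, -3, 0, 7]
rot  → [-7, 0, 7, -3]
drop → [-7, 0, 7]
mod  → [-7, 0]
-45  → [-7, 0, -45]
mod  → [-7, 0]
-50  → [-7, 0, -50]
rot  → [0, -50, -7]
-    → [0, -43]

0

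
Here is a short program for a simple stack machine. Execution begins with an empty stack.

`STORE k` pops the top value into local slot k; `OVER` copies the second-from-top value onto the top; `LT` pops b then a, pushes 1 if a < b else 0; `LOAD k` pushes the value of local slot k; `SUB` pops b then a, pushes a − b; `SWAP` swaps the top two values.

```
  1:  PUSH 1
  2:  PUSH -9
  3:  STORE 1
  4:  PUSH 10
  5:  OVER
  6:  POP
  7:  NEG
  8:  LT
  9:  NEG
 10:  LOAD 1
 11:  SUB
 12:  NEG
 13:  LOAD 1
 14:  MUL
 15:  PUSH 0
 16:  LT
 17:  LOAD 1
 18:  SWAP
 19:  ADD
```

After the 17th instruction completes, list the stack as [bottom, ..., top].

PUSH 1  -> 1
PUSH -9 -> 1 -9
STORE 1 -> 1
PUSH 10 -> 1 10
OVER    -> 1 10 1
POP     -> 1 10
NEG     -> 1 -10
LT      -> 0
NEG     -> 0
LOAD 1  -> 0 -9
SUB     -> 9
NEG     -> -9
LOAD 1  -> -9 -9
MUL     -> 81
PUSH 0  -> 81 0
LT      -> 0
LOAD 1  -> 0 -9

[0, -9]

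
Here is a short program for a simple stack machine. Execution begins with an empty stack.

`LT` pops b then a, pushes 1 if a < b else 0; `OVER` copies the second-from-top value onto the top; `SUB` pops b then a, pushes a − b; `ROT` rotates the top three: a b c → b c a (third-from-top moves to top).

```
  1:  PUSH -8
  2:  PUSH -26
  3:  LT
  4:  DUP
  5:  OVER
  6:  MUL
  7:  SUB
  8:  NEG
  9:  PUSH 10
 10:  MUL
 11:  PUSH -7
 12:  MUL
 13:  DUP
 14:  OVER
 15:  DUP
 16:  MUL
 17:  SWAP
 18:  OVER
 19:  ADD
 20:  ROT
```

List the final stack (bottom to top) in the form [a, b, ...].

[0, 0, 0]

PUSH -8  : [-8]
PUSH -26 : [-8, -26]
LT       : [0]
DUP      : [0, 0]
OVER     : [0, 0, 0]
MUL      : [0, 0]
SUB      : [0]
NEG      : [0]
PUSH 10  : [0, 10]
MUL      : [0]
PUSH -7  : [0, -7]
MUL      : [0]
DUP      : [0, 0]
OVER     : [0, 0, 0]
DUP      : [0, 0, 0, 0]
MUL      : [0, 0, 0]
SWAP     : [0, 0, 0]
OVER     : [0, 0, 0, 0]
ADD      : [0, 0, 0]
ROT      : [0, 0, 0]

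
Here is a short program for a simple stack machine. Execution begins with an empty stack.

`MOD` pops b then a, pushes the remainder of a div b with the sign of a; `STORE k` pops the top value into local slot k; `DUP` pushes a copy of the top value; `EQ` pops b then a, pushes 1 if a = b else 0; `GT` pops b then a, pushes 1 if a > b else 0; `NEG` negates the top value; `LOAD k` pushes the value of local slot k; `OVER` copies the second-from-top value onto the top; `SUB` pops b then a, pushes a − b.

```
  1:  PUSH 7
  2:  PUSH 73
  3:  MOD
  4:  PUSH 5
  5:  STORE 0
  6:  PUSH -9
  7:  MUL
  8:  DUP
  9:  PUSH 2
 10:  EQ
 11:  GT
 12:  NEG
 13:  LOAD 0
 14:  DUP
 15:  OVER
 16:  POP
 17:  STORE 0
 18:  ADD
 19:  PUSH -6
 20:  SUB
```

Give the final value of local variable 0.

5

PUSH 7   [7]
PUSH 73  [7, 73]
MOD      [7]
PUSH 5   [7, 5]
STORE 0  [7]
PUSH -9  [7, -9]
MUL      [-63]
DUP      [-63, -63]
PUSH 2   [-63, -63, 2]
EQ       [-63, 0]
GT       [0]
NEG      [0]
LOAD 0   [0, 5]
DUP      [0, 5, 5]
OVER     [0, 5, 5, 5]
POP      [0, 5, 5]
STORE 0  [0, 5]
ADD      [5]
PUSH -6  [5, -6]
SUB      [11]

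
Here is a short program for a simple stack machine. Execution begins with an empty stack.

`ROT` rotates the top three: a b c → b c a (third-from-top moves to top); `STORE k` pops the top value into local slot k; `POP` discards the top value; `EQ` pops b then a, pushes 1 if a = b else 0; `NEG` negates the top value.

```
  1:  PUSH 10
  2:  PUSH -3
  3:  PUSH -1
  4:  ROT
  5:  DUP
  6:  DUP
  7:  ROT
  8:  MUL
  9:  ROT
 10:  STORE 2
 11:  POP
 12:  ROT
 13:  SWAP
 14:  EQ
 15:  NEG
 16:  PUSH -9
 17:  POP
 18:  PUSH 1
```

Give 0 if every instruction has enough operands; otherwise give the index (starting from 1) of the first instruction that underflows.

12

PUSH 10 : [10]
PUSH -3 : [10, -3]
PUSH -1 : [10, -3, -1]
ROT     : [-3, -1, 10]
DUP     : [-3, -1, 10, 10]
DUP     : [-3, -1, 10, 10, 10]
ROT     : [-3, -1, 10, 10, 10]
MUL     : [-3, -1, 10, 100]
ROT     : [-3, 10, 100, -1]
STORE 2 : [-3, 10, 100]
POP     : [-3, 10]
ROT  — needs 3 operands, stack has 2 → underflow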